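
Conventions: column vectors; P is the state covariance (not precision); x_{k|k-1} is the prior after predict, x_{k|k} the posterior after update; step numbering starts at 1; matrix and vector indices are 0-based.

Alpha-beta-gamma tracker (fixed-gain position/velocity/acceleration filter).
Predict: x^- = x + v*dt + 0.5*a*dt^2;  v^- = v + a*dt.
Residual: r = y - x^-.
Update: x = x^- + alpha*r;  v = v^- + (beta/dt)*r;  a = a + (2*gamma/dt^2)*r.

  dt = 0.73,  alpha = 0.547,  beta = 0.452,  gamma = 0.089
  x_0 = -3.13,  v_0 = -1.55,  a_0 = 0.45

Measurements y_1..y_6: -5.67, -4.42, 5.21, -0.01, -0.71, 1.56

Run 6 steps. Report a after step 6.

step 1: x_pred=-4.1416  r=-1.5284  x^+=-4.9776  v^+=-2.1679  a^+=-0.0605
step 2: x_pred=-6.5763  r=2.1563  x^+=-5.3968  v^+=-0.8769  a^+=0.6597
step 3: x_pred=-5.8612  r=11.0712  x^+=0.1948  v^+=6.4597  a^+=4.3577
step 4: x_pred=6.0715  r=-6.0815  x^+=2.7449  v^+=5.8753  a^+=2.3264
step 5: x_pred=7.6538  r=-8.3638  x^+=3.0788  v^+=2.3949  a^+=-0.4673
step 6: x_pred=4.7026  r=-3.1426  x^+=2.9836  v^+=0.1080  a^+=-1.5170

a_post = -1.5170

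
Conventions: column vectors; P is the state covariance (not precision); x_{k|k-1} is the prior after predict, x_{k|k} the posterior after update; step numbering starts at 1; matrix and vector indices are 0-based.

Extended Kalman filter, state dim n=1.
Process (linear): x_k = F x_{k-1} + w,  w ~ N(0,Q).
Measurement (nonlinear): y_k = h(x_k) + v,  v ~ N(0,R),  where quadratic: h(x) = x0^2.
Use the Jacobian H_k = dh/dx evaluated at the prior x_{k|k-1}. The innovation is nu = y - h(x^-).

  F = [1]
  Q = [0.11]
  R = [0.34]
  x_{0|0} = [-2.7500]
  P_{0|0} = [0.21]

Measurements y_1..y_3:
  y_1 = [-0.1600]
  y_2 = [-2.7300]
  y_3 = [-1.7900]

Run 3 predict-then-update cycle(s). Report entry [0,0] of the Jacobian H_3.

step 1: x^-=[-2.7500]  P^-=[0.3200]  H_jac=[-5.5000]  S=[10.0200]  K=[-0.1756]  nu=[-7.7225]  x^+=[-1.3936]  P^+=[0.0109]
step 2: x^-=[-1.3936]  P^-=[0.1209]  H_jac=[-2.7871]  S=[1.2788]  K=[-0.2634]  nu=[-4.6720]  x^+=[-0.1629]  P^+=[0.0321]
step 3: x^-=[-0.1629]  P^-=[0.1421]  H_jac=[-0.3259]  S=[0.3551]  K=[-0.1304]  nu=[-1.8165]  x^+=[0.0740]  P^+=[0.1361]

H_jac[0,0] = -0.3259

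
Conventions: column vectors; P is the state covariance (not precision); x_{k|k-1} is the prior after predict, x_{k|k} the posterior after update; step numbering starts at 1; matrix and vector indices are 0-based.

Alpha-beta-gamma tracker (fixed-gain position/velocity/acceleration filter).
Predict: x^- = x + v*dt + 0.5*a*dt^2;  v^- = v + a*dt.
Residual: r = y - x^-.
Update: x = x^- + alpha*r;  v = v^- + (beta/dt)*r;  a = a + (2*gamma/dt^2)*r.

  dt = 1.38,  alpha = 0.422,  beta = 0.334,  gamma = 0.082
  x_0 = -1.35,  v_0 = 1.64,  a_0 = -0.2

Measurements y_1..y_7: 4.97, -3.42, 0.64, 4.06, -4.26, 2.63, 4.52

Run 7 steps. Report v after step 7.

step 1: x_pred=0.7228  r=4.2472  x^+=2.5151  v^+=2.3920  a^+=0.1658
step 2: x_pred=5.9738  r=-9.3938  x^+=2.0096  v^+=0.3471  a^+=-0.6432
step 3: x_pred=1.8762  r=-1.2362  x^+=1.3545  v^+=-0.8397  a^+=-0.7497
step 4: x_pred=-0.5181  r=4.5781  x^+=1.4139  v^+=-0.7662  a^+=-0.3554
step 5: x_pred=0.0181  r=-4.2781  x^+=-1.7873  v^+=-2.2921  a^+=-0.7238
step 6: x_pred=-5.6396  r=8.2696  x^+=-2.1498  v^+=-1.2895  a^+=-0.0117
step 7: x_pred=-3.9404  r=8.4604  x^+=-0.3701  v^+=0.7421  a^+=0.7169

v_post = 0.7421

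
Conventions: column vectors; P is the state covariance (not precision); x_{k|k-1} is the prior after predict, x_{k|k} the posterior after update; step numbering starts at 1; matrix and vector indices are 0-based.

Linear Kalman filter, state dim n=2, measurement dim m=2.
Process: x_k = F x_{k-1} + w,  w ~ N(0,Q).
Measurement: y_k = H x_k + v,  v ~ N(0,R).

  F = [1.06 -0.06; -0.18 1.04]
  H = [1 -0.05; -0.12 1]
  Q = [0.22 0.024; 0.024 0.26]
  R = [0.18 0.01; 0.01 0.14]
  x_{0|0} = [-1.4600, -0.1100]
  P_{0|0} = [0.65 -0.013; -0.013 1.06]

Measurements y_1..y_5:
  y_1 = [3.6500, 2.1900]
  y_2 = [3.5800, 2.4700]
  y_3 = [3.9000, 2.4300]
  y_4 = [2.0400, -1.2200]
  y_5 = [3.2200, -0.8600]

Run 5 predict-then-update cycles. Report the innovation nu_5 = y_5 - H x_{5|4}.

step 1: x^-=[-1.5410, 0.1484]  P^-=[0.9558 -0.1806; -0.1806 1.4324]  S=[1.1575 -0.3580; -0.3580 1.6295]  K=[0.8342 0.0021; 0.0623 0.9060]  nu=[5.1984, 1.8567]  x^+=[2.7995, 2.1546]  P^+=[0.1515 0.0268; 0.0268 0.1307]
step 2: x^-=[2.8382, 1.7369]  P^-=[0.3873 0.0168; 0.0168 0.3962]  S=[0.5666 -0.0394; -0.0394 0.5378]  K=[0.6817 -0.0053; 0.0459 0.7364]  nu=[0.8287, 1.0737]  x^+=[3.3974, 2.5656]  P^+=[0.1237 0.0209; 0.0209 0.1061]
step 3: x^-=[3.4473, 2.0566]  P^-=[0.3567 0.0171; 0.0171 0.3709]  S=[0.5359 -0.0342; -0.0342 0.5119]  K=[0.6636 -0.0060; 0.0434 0.7234]  nu=[0.5555, 0.7870]  x^+=[3.8113, 2.6501]  P^+=[0.1204 0.0202; 0.0202 0.1041]
step 4: x^-=[3.8809, 2.0701]  P^-=[0.3531 0.0171; 0.0171 0.3690]  S=[0.5323 -0.0336; -0.0336 0.5099]  K=[0.6613 -0.0060; 0.0431 0.7223]  nu=[-1.7374, -2.8243]  x^+=[2.7488, -0.0449]  P^+=[0.1200 0.0202; 0.0202 0.1040]
step 5: x^-=[2.9164, -0.5415]  P^-=[0.3526 0.0171; 0.0171 0.3688]  S=[0.5318 -0.0336; -0.0336 0.5098]  K=[0.6610 -0.0060; 0.0430 0.7223]  nu=[0.2765, 0.0315]  x^+=[3.0990, -0.5069]  P^+=[0.1199 0.0202; 0.0202 0.1040]

innov = [0.2765, 0.0315]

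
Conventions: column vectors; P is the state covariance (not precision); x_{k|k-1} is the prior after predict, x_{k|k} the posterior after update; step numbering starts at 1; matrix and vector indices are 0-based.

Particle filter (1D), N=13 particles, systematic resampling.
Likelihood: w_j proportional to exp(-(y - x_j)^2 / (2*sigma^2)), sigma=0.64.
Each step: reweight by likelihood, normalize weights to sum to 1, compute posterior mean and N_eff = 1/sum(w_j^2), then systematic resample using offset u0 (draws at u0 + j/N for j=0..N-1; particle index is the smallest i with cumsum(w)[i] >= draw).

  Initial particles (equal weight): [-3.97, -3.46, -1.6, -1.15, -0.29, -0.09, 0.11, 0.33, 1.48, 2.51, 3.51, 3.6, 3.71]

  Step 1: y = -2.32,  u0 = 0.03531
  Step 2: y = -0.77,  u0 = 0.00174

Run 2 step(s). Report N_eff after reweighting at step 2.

step 1: w=[0.0372, 0.2111, 0.5477, 0.1939, 0.0067, 0.0024, 0.0008, 0.0002, 0.0000, 0.0000, 0.0000, 0.0000, 0.0000]  mean=-1.9793  Neff=2.6068  idx=[0, 1, 1, 2, 2, 2, 2, 2, 2, 2, 3, 3, 3]
step 2: w=[0.0000, 0.0000, 0.0000, 0.0779, 0.0779, 0.0779, 0.0779, 0.0779, 0.0779, 0.0779, 0.1515, 0.1515, 0.1515]  mean=-1.3956  Neff=8.9806  idx=[3, 4, 4, 5, 6, 7, 8, 9, 10, 10, 11, 11, 12]

N_eff = 8.9806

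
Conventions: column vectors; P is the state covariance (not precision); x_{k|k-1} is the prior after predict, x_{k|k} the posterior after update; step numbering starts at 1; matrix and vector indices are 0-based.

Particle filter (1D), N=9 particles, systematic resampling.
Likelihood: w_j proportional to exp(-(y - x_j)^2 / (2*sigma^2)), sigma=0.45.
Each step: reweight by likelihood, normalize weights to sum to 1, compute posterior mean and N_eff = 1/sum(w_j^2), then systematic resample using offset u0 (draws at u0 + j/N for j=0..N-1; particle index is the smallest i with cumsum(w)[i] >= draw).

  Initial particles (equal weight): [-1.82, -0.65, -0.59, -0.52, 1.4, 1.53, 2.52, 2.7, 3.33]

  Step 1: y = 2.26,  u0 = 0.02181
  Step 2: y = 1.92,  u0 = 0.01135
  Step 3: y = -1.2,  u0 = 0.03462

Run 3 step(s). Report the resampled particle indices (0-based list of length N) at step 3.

resampled_idx = [0, 0, 0, 0, 1, 1, 1, 1, 2]

step 1: w=[0.0000, 0.0000, 0.0000, 0.0000, 0.0824, 0.1372, 0.4329, 0.3172, 0.0303]  mean=2.3735  Neff=3.1790  idx=[4, 5, 6, 6, 6, 6, 7, 7, 7]
step 2: w=[0.1460, 0.1956, 0.1171, 0.1171, 0.1171, 0.1171, 0.0634, 0.0634, 0.0634]  mean=2.1970  Neff=7.9089  idx=[0, 0, 1, 2, 2, 3, 4, 5, 7]
step 3: w=[0.4586, 0.4586, 0.0829, 0.0000, 0.0000, 0.0000, 0.0000, 0.0000, 0.0000]  mean=1.4108  Neff=2.3395  idx=[0, 0, 0, 0, 1, 1, 1, 1, 2]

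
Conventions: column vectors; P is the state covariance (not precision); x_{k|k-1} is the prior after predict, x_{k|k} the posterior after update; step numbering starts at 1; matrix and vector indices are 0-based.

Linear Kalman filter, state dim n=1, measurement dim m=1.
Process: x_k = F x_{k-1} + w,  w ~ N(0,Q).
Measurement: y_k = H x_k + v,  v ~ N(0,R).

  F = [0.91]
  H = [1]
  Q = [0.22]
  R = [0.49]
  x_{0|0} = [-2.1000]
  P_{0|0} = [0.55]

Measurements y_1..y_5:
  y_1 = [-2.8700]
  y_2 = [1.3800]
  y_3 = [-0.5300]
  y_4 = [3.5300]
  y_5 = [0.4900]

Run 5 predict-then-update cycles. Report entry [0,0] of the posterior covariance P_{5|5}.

step 1: x^-=[-1.9110]  P^-=[0.6755]  S=[1.1655]  K=[0.5796]  nu=[-0.9590]  x^+=[-2.4668]  P^+=[0.2840]
step 2: x^-=[-2.2448]  P^-=[0.4552]  S=[0.9452]  K=[0.4816]  nu=[3.6248]  x^+=[-0.4992]  P^+=[0.2360]
step 3: x^-=[-0.4543]  P^-=[0.4154]  S=[0.9054]  K=[0.4588]  nu=[-0.0757]  x^+=[-0.4890]  P^+=[0.2248]
step 4: x^-=[-0.4450]  P^-=[0.4062]  S=[0.8962]  K=[0.4532]  nu=[3.9750]  x^+=[1.3566]  P^+=[0.2221]
step 5: x^-=[1.2345]  P^-=[0.4039]  S=[0.8939]  K=[0.4518]  nu=[-0.7445]  x^+=[0.8981]  P^+=[0.2214]

P_post[0,0] = 0.2214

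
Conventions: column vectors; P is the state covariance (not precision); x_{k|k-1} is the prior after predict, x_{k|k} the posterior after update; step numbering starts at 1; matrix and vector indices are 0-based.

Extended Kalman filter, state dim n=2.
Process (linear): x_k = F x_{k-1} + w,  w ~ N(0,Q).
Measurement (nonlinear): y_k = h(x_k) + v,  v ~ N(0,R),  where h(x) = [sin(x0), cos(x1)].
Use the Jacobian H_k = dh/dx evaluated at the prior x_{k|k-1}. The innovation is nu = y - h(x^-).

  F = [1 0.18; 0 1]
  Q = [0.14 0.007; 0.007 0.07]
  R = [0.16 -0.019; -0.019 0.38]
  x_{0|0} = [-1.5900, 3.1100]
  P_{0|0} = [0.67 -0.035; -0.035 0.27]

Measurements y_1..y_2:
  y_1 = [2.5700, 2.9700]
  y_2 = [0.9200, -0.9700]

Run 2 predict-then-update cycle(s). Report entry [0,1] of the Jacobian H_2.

H_jac[0,1] = 0.0000

step 1: x^-=[-1.0302, 3.1100]  P^-=[0.8061 0.0206; 0.0206 0.3400]  H_jac=[0.5146 0.0000; 0.0000 -0.0316]  S=[0.3735 -0.0193; -0.0193 0.3803]  K=[1.1136 0.0549; 0.0270 -0.0269]  nu=[3.4274, 3.9695]  x^+=[3.0044, 3.0959]  P^+=[0.3442 0.0094; 0.0094 0.3394]
step 2: x^-=[3.5617, 3.0959]  P^-=[0.4986 0.0775; 0.0775 0.4094]  H_jac=[-0.9131 0.0000; 0.0000 -0.0457]  S=[0.5756 -0.0158; -0.0158 0.3809]  K=[-0.7920 -0.0421; -0.1244 -0.0543]  nu=[1.3278, 0.0290]  x^+=[2.5089, 2.9291]  P^+=[0.1379 0.0207; 0.0207 0.3996]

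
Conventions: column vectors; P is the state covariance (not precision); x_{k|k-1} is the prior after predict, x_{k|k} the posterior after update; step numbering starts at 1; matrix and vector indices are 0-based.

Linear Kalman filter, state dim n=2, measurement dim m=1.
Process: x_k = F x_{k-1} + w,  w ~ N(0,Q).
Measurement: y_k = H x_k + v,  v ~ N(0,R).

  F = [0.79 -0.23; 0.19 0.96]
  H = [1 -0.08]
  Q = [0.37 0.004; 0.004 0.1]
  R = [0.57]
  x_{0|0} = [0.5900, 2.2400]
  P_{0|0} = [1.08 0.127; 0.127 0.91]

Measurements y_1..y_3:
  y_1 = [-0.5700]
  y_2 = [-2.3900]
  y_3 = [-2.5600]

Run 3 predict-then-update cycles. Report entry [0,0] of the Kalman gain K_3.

step 1: x^-=[-0.0491, 2.2625]  P^-=[1.0460 0.0559; 0.0559 1.0240]  S=[1.6136]  K=[0.6455; -0.0161]  nu=[-0.3399]  x^+=[-0.2685, 2.2680]  P^+=[0.3737 0.0727; 0.0727 1.0236]
step 2: x^-=[-0.7337, 2.1262]  P^-=[0.6310 -0.1139; -0.1139 1.0833]  S=[1.2261]  K=[0.5220; -0.1636]  nu=[-1.4862]  x^+=[-1.5096, 2.3694]  P^+=[0.2968 -0.0092; -0.0092 1.0505]
step 3: x^-=[-1.7375, 1.9878]  P^-=[0.6142 -0.1900; -0.1900 1.0755]  S=[1.2214]  K=[0.5153; -0.2260]  nu=[-0.6635]  x^+=[-2.0794, 2.1377]  P^+=[0.2899 -0.0478; -0.0478 1.0131]

K[0,0] = 0.5153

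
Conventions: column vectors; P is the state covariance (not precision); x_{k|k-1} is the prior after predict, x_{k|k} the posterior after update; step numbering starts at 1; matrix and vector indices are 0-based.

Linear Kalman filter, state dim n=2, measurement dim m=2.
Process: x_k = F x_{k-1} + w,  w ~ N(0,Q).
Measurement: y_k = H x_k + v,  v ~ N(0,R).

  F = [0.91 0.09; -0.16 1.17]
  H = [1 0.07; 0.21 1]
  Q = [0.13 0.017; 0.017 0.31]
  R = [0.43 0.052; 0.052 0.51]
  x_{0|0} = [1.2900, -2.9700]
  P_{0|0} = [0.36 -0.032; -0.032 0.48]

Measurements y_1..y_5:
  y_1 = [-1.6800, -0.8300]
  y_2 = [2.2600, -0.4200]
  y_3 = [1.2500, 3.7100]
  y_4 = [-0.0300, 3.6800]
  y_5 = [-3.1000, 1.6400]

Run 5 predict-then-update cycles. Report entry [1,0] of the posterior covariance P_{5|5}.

step 1: x^-=[0.9066, -3.6813]  P^-=[0.4268 -0.0185; -0.0185 0.9883]  S=[0.8590 0.1920; 0.1920 1.5093]  K=[0.4990 -0.0164; -0.0893 0.6636]  nu=[-2.3289, 2.6609]  x^+=[-0.2989, -1.7075]  P^+=[0.2156 -0.0277; -0.0277 0.3396]
step 2: x^-=[-0.4257, -1.9500]  P^-=[0.3068 -0.0077; -0.0077 0.7907]  S=[0.7396 0.1640; 0.1640 1.3110]  K=[0.4160 -0.0088; -0.0710 0.6108]  nu=[2.8222, 1.6194]  x^+=[0.7342, -1.1612]  P^+=[0.1799 -0.0206; -0.0206 0.3121]
step 3: x^-=[0.5636, -1.4761]  P^-=[0.2781 0.0020; 0.0020 0.7496]  S=[0.7121 0.1649; 0.1649 1.2727]  K=[0.3915 -0.0033; -0.0618 0.5973]  nu=[0.7897, 5.0677]  x^+=[0.8563, 1.5022]  P^+=[0.1694 -0.0169; -0.0169 0.3050]
step 4: x^-=[0.9144, 1.6205]  P^-=[0.2700 0.0067; 0.0067 0.7381]  S=[0.7045 0.1672; 0.1672 1.2629]  K=[0.3840 -0.0006; -0.0579 0.5933]  nu=[-1.0579, 1.8674]  x^+=[0.5071, 2.7897]  P^+=[0.1662 -0.0152; -0.0152 0.3028]
step 5: x^-=[0.7125, 3.1828]  P^-=[0.2675 0.0087; 0.0087 0.7344]  S=[0.7024 0.1684; 0.1684 1.2598]  K=[0.3817 0.0005; -0.0564 0.5919]  nu=[-4.0353, -1.6924]  x^+=[-0.8285, 2.4085]  P^+=[0.1652 -0.0146; -0.0146 0.3020]

P_post[1,0] = -0.0146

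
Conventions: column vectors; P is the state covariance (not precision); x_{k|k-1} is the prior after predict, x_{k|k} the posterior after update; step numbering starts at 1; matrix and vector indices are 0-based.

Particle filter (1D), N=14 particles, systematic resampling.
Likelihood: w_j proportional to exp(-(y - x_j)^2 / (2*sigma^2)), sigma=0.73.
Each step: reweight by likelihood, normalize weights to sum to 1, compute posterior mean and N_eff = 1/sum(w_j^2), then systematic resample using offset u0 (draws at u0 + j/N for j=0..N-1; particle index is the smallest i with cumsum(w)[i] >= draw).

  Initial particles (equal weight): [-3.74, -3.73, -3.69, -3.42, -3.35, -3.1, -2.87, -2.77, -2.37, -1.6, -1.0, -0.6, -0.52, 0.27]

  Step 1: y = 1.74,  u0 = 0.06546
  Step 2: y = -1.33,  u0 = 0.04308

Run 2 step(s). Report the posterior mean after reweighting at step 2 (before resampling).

step 1: w=[0.0000, 0.0000, 0.0000, 0.0000, 0.0000, 0.0000, 0.0000, 0.0000, 0.0000, 0.0002, 0.0059, 0.0400, 0.0565, 0.8973]  mean=0.1826  Neff=1.2346  idx=[12, 13, 13, 13, 13, 13, 13, 13, 13, 13, 13, 13, 13, 13]
step 2: w=[0.3146, 0.0527, 0.0527, 0.0527, 0.0527, 0.0527, 0.0527, 0.0527, 0.0527, 0.0527, 0.0527, 0.0527, 0.0527, 0.0527]  mean=0.0214  Neff=7.4007  idx=[0, 0, 0, 0, 1, 2, 3, 5, 6, 8, 9, 10, 12, 13]

post_mean = 0.0214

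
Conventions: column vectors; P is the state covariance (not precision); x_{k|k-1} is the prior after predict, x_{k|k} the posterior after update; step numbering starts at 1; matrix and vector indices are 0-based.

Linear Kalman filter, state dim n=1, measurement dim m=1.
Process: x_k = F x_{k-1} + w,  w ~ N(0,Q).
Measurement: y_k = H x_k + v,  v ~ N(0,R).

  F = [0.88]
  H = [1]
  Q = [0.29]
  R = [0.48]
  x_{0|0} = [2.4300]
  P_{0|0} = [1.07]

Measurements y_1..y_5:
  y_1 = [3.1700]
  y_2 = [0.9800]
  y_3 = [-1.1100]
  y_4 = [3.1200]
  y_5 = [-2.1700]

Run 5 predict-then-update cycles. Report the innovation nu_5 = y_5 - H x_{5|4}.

step 1: x^-=[2.1384]  P^-=[1.1186]  S=[1.5986]  K=[0.6997]  nu=[1.0316]  x^+=[2.8603]  P^+=[0.3359]
step 2: x^-=[2.5170]  P^-=[0.5501]  S=[1.0301]  K=[0.5340]  nu=[-1.5370]  x^+=[1.6962]  P^+=[0.2563]
step 3: x^-=[1.4927]  P^-=[0.4885]  S=[0.9685]  K=[0.5044]  nu=[-2.6027]  x^+=[0.1799]  P^+=[0.2421]
step 4: x^-=[0.1583]  P^-=[0.4775]  S=[0.9575]  K=[0.4987]  nu=[2.9617]  x^+=[1.6353]  P^+=[0.2394]
step 5: x^-=[1.4390]  P^-=[0.4754]  S=[0.9554]  K=[0.4976]  nu=[-3.6090]  x^+=[-0.3567]  P^+=[0.2388]

innov = [-3.6090]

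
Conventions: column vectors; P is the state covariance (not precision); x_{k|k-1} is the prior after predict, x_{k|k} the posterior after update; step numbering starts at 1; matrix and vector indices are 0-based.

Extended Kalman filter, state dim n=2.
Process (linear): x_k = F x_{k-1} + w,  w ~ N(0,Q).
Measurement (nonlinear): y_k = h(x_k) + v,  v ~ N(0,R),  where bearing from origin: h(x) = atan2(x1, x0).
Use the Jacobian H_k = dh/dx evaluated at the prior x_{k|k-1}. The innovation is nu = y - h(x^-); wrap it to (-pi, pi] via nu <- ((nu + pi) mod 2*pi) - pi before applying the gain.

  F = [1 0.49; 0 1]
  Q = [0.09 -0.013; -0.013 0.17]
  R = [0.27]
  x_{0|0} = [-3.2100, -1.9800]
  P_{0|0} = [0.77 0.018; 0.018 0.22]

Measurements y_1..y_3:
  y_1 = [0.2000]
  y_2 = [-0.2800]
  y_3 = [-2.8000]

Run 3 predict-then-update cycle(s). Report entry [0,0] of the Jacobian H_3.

H_jac[0,0] = 0.0707

step 1: x^-=[-4.1802, -1.9800]  P^-=[0.9305 0.1128; 0.1128 0.3900]  H_jac=[0.0925 -0.1954]  S=[0.2888]  K=[0.2219; -0.2277]  nu=[2.8992]  x^+=[-3.5369, -2.6402]  P^+=[0.9162 0.1274; 0.1274 0.3750]
step 2: x^-=[-4.8306, -2.6402]  P^-=[1.2211 0.2982; 0.2982 0.5450]  H_jac=[0.0871 -0.1594]  S=[0.2848]  K=[0.2066; -0.2138]  nu=[2.3614]  x^+=[-4.3427, -3.1451]  P^+=[1.2090 0.3107; 0.3107 0.5320]
step 3: x^-=[-5.8838, -3.1451]  P^-=[1.7312 0.5584; 0.5584 0.7020]  H_jac=[0.0707 -0.1322]  S=[0.2805]  K=[0.1730; -0.1902]  nu=[-0.1493]  x^+=[-5.9096, -3.1167]  P^+=[1.7228 0.5676; 0.5676 0.6919]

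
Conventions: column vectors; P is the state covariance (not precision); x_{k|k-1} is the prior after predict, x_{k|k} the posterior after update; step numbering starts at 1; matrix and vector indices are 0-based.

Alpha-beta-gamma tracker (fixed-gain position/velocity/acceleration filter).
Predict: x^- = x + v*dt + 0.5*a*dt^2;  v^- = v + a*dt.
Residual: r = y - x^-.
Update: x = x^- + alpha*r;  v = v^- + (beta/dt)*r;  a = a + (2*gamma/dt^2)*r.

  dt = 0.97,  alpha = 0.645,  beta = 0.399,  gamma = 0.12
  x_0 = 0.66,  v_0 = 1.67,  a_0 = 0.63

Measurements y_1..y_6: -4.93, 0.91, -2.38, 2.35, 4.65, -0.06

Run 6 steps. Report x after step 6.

step 1: x_pred=2.5763  r=-7.5063  x^+=-2.2653  v^+=-0.8065  a^+=-1.2847
step 2: x_pred=-3.6520  r=4.5620  x^+=-0.7095  v^+=-0.1761  a^+=-0.1210
step 3: x_pred=-0.9373  r=-1.4427  x^+=-1.8678  v^+=-0.8870  a^+=-0.4890
step 4: x_pred=-2.9583  r=5.3083  x^+=0.4656  v^+=0.8222  a^+=0.8650
step 5: x_pred=1.6700  r=2.9800  x^+=3.5921  v^+=2.8870  a^+=1.6251
step 6: x_pred=7.1570  r=-7.2170  x^+=2.5020  v^+=1.4947  a^+=-0.2158

x_post = 2.5020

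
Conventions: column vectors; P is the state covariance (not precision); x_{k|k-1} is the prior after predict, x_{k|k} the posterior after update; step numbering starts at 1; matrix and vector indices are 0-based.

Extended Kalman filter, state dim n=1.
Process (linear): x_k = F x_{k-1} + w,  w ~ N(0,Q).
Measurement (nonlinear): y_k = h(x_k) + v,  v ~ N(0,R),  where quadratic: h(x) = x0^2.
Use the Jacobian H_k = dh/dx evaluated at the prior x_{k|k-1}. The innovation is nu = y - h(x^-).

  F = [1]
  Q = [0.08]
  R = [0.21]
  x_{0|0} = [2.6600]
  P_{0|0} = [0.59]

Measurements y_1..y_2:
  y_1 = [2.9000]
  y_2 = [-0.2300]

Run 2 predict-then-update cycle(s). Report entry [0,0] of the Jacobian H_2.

step 1: x^-=[2.6600]  P^-=[0.6700]  H_jac=[5.3200]  S=[19.1726]  K=[0.1859]  nu=[-4.1756]  x^+=[1.8837]  P^+=[0.0073]
step 2: x^-=[1.8837]  P^-=[0.0873]  H_jac=[3.7674]  S=[1.4496]  K=[0.2270]  nu=[-3.7784]  x^+=[1.0261]  P^+=[0.0127]

H_jac[0,0] = 3.7674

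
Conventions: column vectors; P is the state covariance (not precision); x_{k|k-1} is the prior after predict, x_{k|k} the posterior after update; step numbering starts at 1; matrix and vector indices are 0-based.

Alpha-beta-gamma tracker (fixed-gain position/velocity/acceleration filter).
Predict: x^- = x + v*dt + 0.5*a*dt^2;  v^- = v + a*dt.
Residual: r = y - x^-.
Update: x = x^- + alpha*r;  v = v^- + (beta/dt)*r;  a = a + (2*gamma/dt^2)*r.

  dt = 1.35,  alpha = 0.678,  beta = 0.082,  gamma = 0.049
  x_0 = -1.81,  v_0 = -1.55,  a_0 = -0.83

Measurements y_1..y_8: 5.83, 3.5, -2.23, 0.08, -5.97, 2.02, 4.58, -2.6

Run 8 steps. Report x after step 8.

x_post = -0.7954

step 1: x_pred=-4.6588  r=10.4888  x^+=2.4526  v^+=-2.0334  a^+=-0.2660
step 2: x_pred=-0.5349  r=4.0349  x^+=2.2008  v^+=-2.1474  a^+=-0.0490
step 3: x_pred=-0.7429  r=-1.4871  x^+=-1.7512  v^+=-2.3039  a^+=-0.1290
step 4: x_pred=-4.9790  r=5.0590  x^+=-1.5490  v^+=-2.1708  a^+=0.1430
step 5: x_pred=-4.3492  r=-1.6208  x^+=-5.4481  v^+=-2.0761  a^+=0.0559
step 6: x_pred=-8.1999  r=10.2199  x^+=-1.2708  v^+=-1.3799  a^+=0.6054
step 7: x_pred=-2.5820  r=7.1620  x^+=2.2738  v^+=-0.1275  a^+=0.9906
step 8: x_pred=3.0043  r=-5.6043  x^+=-0.7954  v^+=0.8693  a^+=0.6892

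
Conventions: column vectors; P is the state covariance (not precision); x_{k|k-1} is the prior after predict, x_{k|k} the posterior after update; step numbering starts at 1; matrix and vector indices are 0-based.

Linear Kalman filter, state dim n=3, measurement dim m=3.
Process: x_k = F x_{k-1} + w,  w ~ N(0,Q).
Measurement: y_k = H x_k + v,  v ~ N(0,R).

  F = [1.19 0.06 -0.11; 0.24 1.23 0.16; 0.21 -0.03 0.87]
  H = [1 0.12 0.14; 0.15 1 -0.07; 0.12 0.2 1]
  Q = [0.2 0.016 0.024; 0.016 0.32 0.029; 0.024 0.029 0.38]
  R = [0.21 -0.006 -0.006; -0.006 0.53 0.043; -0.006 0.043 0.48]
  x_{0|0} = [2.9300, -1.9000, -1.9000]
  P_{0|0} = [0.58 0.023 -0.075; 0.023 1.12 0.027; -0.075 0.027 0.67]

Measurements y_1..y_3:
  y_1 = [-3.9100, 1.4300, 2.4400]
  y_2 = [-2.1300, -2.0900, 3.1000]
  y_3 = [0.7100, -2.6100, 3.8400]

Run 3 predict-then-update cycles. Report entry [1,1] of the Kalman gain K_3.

step 1: x^-=[3.5817, -1.9378, -0.9807]  P^-=[1.0560 0.2708 0.0279; 0.2708 2.0835 0.1265; 0.0279 0.1265 0.8846]  S=[1.3904 0.6847 0.3997; 0.6847 2.7045 0.5861; 0.3997 0.5861 1.5334]  K=[0.8220 -0.0362 -0.0643; -0.0153 0.7673 0.0862; -0.0094 -0.1110 0.6404]  nu=[-7.1219, 2.7619, 3.3785]  x^+=[-2.5895, 0.5816, 0.9436]  P^+=[0.1870 -0.0583 -0.0481; -0.0583 0.4191 -0.0024; -0.0481 -0.0024 0.3089]
step 2: x^-=[-3.1505, 0.2448, 0.2596]  P^-=[0.4743 0.0011 -0.0071; 0.0011 0.9336 0.0371; -0.0071 0.0371 0.6057]  S=[0.7091 0.1776 0.1566; 0.1776 1.4725 0.2316; 0.1566 0.2316 1.1431]  K=[0.6840 -0.0261 -0.0447; -0.0044 0.6218 0.0706; 0.0172 -0.0932 0.5522]  nu=[0.9547, -1.8441, 3.1694]  x^+=[-2.5909, -0.6824, 2.1982]  P^+=[0.1546 -0.0456 -0.0361; -0.0456 0.3393 -0.0018; -0.0361 -0.0018 0.2656]
step 3: x^-=[-3.3660, -1.1095, 1.3888]  P^-=[0.4263 0.0075 0.0010; 0.0075 0.8187 0.0392; 0.0010 0.0392 0.5756]  S=[0.6628 0.1633 0.1538; 0.1633 1.3579 0.2140; 0.1538 0.2140 1.1108]  K=[0.6589 -0.0205 -0.0390; 0.0064 0.5901 0.0689; 0.0271 -0.0889 0.5388]  nu=[4.0147, -0.8984, 3.0770]  x^+=[-0.8222, -1.4018, 3.2351]  P^+=[0.1483 -0.0411 -0.0331; -0.0411 0.3218 -0.0010; -0.0331 -0.0010 0.2588]

K[1,1] = 0.5901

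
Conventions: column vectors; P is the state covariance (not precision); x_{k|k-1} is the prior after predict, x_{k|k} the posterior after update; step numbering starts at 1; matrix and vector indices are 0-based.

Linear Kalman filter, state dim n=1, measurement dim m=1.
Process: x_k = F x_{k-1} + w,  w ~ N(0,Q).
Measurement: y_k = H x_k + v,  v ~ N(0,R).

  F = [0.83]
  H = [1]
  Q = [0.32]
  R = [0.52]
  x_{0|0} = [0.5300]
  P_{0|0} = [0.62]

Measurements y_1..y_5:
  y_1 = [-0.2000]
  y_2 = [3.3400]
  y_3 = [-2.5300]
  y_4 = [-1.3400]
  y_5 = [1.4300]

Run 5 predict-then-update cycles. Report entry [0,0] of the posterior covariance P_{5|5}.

P_post[0,0] = 0.2536

step 1: x^-=[0.4399]  P^-=[0.7471]  S=[1.2671]  K=[0.5896]  nu=[-0.6399]  x^+=[0.0626]  P^+=[0.3066]
step 2: x^-=[0.0520]  P^-=[0.5312]  S=[1.0512]  K=[0.5053]  nu=[3.2880]  x^+=[1.7135]  P^+=[0.2628]
step 3: x^-=[1.4222]  P^-=[0.5010]  S=[1.0210]  K=[0.4907]  nu=[-3.9522]  x^+=[-0.5172]  P^+=[0.2552]
step 4: x^-=[-0.4292]  P^-=[0.4958]  S=[1.0158]  K=[0.4881]  nu=[-0.9108]  x^+=[-0.8738]  P^+=[0.2538]
step 5: x^-=[-0.7252]  P^-=[0.4948]  S=[1.0148]  K=[0.4876]  nu=[2.1552]  x^+=[0.3257]  P^+=[0.2536]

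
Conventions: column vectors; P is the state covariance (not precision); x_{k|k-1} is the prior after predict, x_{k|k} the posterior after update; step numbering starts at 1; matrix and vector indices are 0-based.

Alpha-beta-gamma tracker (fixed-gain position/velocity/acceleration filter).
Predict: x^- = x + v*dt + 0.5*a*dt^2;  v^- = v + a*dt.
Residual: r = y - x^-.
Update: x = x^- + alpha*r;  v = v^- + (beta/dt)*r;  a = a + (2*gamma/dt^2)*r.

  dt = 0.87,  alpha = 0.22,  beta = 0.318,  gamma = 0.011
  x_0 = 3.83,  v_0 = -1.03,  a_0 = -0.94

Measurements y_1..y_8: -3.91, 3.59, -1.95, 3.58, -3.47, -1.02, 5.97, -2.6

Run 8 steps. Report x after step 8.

x_post = 0.9811

step 1: x_pred=2.5782  r=-6.4882  x^+=1.1508  v^+=-4.2193  a^+=-1.1286
step 2: x_pred=-2.9472  r=6.5372  x^+=-1.5090  v^+=-2.8118  a^+=-0.9386
step 3: x_pred=-4.3104  r=2.3604  x^+=-3.7911  v^+=-2.7655  a^+=-0.8700
step 4: x_pred=-6.5264  r=10.1064  x^+=-4.3030  v^+=0.1716  a^+=-0.5762
step 5: x_pred=-4.3717  r=0.9017  x^+=-4.1733  v^+=-0.0001  a^+=-0.5500
step 6: x_pred=-4.3815  r=3.3615  x^+=-3.6420  v^+=0.7501  a^+=-0.4523
step 7: x_pred=-3.1606  r=9.1306  x^+=-1.1518  v^+=3.6940  a^+=-0.1869
step 8: x_pred=1.9912  r=-4.5912  x^+=0.9811  v^+=1.8532  a^+=-0.3204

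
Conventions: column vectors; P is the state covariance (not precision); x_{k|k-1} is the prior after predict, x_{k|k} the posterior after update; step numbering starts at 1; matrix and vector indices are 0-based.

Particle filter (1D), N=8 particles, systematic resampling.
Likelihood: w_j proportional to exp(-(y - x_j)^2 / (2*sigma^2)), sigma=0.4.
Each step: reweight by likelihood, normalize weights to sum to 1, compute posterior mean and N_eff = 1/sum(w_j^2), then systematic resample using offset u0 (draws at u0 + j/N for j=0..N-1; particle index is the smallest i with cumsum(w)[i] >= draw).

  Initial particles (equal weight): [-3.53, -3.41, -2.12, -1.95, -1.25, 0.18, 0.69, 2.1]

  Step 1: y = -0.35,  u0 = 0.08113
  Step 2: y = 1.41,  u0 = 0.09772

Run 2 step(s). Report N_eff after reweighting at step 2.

step 1: w=[0.0000, 0.0000, 0.0001, 0.0006, 0.1502, 0.7848, 0.0643, 0.0000]  mean=-0.0036  Neff=1.5562  idx=[4, 5, 5, 5, 5, 5, 5, 6]
step 2: w=[0.0000, 0.0352, 0.0352, 0.0352, 0.0352, 0.0352, 0.0352, 0.7885]  mean=0.5821  Neff=1.5893  idx=[3, 7, 7, 7, 7, 7, 7, 7]

N_eff = 1.5893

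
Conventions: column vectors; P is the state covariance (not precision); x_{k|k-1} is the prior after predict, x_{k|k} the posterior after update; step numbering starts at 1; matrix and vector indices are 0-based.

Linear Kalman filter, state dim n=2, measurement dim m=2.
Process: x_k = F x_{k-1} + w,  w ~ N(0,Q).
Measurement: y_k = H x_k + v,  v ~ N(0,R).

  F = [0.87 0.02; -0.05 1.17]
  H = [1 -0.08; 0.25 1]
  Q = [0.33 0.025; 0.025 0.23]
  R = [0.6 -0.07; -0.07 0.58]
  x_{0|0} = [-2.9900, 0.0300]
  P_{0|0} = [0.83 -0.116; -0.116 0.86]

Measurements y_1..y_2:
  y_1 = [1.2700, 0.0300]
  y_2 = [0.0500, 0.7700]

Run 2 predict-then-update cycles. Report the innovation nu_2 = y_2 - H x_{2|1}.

step 1: x^-=[-2.6007, 0.1846]  P^-=[0.9545 -0.1089; -0.1089 1.4229]  S=[1.5811 -0.0520; -0.0520 2.0081]  K=[0.6119 0.0804; -0.1182 0.6920]  nu=[3.8855, 0.4956]  x^+=[-0.1834, 0.0684]  P^+=[0.3547 -0.0849; -0.0849 0.4308]
step 2: x^-=[-0.1582, 0.0892]  P^-=[0.5957 -0.0666; -0.0666 0.8306]  S=[1.2117 -0.0528; -0.0528 1.4145]  K=[0.4994 0.0768; -0.0849 0.5722]  nu=[0.2153, 0.7203]  x^+=[0.0047, 0.4831]  P^+=[0.2892 -0.0627; -0.0627 0.3535]

innov = [0.2153, 0.7203]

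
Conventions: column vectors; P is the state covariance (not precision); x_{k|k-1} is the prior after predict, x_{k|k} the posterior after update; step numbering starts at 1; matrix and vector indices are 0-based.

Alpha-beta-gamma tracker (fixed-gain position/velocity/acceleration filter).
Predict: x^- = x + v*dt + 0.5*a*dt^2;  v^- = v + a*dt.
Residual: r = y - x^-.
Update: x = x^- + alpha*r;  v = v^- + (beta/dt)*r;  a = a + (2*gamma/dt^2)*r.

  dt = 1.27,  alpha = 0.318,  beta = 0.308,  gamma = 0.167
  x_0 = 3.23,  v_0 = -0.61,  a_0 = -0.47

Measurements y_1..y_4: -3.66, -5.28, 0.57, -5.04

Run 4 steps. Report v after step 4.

step 1: x_pred=2.0763  r=-5.7363  x^+=0.2521  v^+=-2.5981  a^+=-1.6579
step 2: x_pred=-4.3844  r=-0.8956  x^+=-4.6692  v^+=-4.9208  a^+=-1.8433
step 3: x_pred=-12.4051  r=12.9751  x^+=-8.2790  v^+=-4.1151  a^+=0.8436
step 4: x_pred=-12.8249  r=7.7849  x^+=-10.3493  v^+=-1.1558  a^+=2.4557

v_post = -1.1558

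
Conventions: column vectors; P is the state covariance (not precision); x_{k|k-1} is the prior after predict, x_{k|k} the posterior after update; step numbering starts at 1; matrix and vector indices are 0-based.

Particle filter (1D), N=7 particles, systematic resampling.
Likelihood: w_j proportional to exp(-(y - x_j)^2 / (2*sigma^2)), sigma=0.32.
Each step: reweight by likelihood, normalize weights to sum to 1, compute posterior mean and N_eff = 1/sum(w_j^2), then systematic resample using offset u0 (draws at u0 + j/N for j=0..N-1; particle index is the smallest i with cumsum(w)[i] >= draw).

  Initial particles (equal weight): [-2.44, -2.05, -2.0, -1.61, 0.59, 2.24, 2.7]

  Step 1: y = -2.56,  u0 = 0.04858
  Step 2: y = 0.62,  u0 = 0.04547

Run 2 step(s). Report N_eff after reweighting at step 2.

step 1: w=[0.6467, 0.1948, 0.1500, 0.0085, 0.0000, 0.0000, 0.0000]  mean=-2.2910  Neff=2.0889  idx=[0, 0, 0, 0, 0, 1, 2]
step 2: w=[0.0000, 0.0000, 0.0000, 0.0000, 0.0000, 0.2156, 0.7844]  mean=-2.0108  Neff=1.5112  idx=[5, 5, 6, 6, 6, 6, 6]

N_eff = 1.5112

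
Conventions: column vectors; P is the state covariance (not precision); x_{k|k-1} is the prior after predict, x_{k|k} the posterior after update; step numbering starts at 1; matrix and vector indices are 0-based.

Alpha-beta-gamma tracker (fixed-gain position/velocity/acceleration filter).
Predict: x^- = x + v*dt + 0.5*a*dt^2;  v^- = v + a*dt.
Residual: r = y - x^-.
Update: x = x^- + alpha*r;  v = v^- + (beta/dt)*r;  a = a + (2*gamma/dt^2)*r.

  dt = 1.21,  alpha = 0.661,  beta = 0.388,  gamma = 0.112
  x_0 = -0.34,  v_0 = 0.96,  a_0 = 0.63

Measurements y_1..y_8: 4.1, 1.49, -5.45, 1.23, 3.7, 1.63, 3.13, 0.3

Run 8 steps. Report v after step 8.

v_post = 0.2763

step 1: x_pred=1.2828  r=2.8172  x^+=3.1450  v^+=2.6257  a^+=1.0610
step 2: x_pred=7.0987  r=-5.6087  x^+=3.3914  v^+=2.1110  a^+=0.2029
step 3: x_pred=6.0942  r=-11.5442  x^+=-1.5365  v^+=-1.3453  a^+=-1.5633
step 4: x_pred=-4.3087  r=5.5387  x^+=-0.6476  v^+=-1.4608  a^+=-0.7159
step 5: x_pred=-2.9393  r=6.6393  x^+=1.4493  v^+=-0.1981  a^+=0.2999
step 6: x_pred=1.4291  r=0.2009  x^+=1.5619  v^+=0.2292  a^+=0.3306
step 7: x_pred=2.0812  r=1.0488  x^+=2.7745  v^+=0.9655  a^+=0.4911
step 8: x_pred=4.3022  r=-4.0022  x^+=1.6567  v^+=0.2763  a^+=-0.1213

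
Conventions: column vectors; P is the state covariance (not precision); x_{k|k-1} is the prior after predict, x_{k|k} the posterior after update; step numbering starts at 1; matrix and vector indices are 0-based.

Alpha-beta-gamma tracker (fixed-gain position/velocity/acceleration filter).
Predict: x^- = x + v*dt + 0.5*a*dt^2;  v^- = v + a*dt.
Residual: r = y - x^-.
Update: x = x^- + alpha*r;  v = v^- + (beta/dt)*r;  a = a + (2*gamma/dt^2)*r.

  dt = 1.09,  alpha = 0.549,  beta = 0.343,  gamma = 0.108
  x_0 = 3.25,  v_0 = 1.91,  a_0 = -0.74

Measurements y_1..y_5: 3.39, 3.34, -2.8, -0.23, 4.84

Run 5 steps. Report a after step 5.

a_post = 1.2162

step 1: x_pred=4.8923  r=-1.5023  x^+=4.0675  v^+=0.6307  a^+=-1.0131
step 2: x_pred=4.1531  r=-0.8131  x^+=3.7067  v^+=-0.7295  a^+=-1.1609
step 3: x_pred=2.2219  r=-5.0219  x^+=-0.5351  v^+=-3.5752  a^+=-2.0739
step 4: x_pred=-5.6642  r=5.4342  x^+=-2.6808  v^+=-4.1258  a^+=-1.0860
step 5: x_pred=-7.8231  r=12.6631  x^+=-0.8710  v^+=-1.3247  a^+=1.2162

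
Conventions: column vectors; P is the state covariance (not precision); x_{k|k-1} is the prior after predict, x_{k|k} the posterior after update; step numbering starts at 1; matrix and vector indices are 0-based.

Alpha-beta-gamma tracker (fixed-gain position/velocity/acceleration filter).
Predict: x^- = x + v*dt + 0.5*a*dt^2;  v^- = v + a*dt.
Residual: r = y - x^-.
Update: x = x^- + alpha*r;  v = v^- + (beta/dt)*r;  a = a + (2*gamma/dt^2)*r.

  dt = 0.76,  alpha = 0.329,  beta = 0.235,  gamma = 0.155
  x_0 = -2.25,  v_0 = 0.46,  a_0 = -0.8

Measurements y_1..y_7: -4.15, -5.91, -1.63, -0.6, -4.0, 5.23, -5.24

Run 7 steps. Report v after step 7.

step 1: x_pred=-2.1314  r=-2.0186  x^+=-2.7955  v^+=-0.7722  a^+=-1.8834
step 2: x_pred=-3.9263  r=-1.9837  x^+=-4.5789  v^+=-2.8169  a^+=-2.9480
step 3: x_pred=-7.5712  r=5.9412  x^+=-5.6165  v^+=-3.2203  a^+=0.2406
step 4: x_pred=-7.9945  r=7.3945  x^+=-5.5617  v^+=-0.7510  a^+=4.2093
step 5: x_pred=-4.9168  r=0.9168  x^+=-4.6152  v^+=2.7315  a^+=4.7013
step 6: x_pred=-1.1815  r=6.4115  x^+=0.9279  v^+=8.2870  a^+=8.1424
step 7: x_pred=9.5776  r=-14.8176  x^+=4.7026  v^+=9.8935  a^+=0.1897

v_post = 9.8935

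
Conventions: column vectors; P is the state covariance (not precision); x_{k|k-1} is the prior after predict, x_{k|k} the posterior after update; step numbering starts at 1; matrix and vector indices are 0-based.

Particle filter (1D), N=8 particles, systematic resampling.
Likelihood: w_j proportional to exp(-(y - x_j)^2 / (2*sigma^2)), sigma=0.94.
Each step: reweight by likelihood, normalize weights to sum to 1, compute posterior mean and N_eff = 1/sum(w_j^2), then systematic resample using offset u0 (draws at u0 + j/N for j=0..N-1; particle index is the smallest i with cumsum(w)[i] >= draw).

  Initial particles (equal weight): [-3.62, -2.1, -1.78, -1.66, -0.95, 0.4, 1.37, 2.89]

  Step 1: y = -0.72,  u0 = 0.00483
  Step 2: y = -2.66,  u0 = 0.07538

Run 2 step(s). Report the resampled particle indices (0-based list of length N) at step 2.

resampled_idx = [0, 0, 1, 1, 2, 3, 4, 6]

step 1: w=[0.0028, 0.1123, 0.1746, 0.2000, 0.3201, 0.1622, 0.0278, 0.0002]  mean=-1.0893  Neff=4.7032  idx=[1, 2, 2, 3, 4, 4, 4, 5]
step 2: w=[0.2558, 0.1971, 0.1971, 0.1734, 0.0584, 0.0584, 0.0584, 0.0015]  mean=-1.6923  Neff=5.4529  idx=[0, 0, 1, 1, 2, 3, 4, 6]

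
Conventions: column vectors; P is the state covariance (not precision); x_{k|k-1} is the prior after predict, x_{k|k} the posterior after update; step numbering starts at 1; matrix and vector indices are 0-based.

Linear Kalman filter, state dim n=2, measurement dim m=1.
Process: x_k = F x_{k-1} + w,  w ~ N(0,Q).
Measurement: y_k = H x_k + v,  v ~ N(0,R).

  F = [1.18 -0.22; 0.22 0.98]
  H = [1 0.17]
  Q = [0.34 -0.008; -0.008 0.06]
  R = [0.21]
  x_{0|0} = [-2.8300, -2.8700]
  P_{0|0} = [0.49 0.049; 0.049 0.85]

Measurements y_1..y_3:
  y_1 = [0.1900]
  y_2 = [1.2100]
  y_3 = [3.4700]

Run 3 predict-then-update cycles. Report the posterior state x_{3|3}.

step 1: x^-=[-2.7080, -3.4352]  P^-=[1.0380 -0.0098; -0.0098 0.9212]  S=[1.2713]  K=[0.8152; 0.1155]  nu=[3.4820]  x^+=[0.1304, -3.0330]  P^+=[0.1932 -0.1295; -0.1295 0.9042]
step 2: x^-=[0.8212, -2.9437]  P^-=[0.7200 -0.2962; -0.2962 0.8819]  S=[0.8548]  K=[0.7834; -0.1712]  nu=[0.8893]  x^+=[1.5178, -3.0959]  P^+=[0.1954 -0.1816; -0.1816 0.8569]
step 3: x^-=[2.4721, -2.7000]  P^-=[0.7478 -0.3433; -0.3433 0.8141]  S=[0.8647]  K=[0.7974; -0.2369]  nu=[1.4569]  x^+=[3.6339, -3.0452]  P^+=[0.1980 -0.1799; -0.1799 0.7656]

x_post = [3.6339, -3.0452]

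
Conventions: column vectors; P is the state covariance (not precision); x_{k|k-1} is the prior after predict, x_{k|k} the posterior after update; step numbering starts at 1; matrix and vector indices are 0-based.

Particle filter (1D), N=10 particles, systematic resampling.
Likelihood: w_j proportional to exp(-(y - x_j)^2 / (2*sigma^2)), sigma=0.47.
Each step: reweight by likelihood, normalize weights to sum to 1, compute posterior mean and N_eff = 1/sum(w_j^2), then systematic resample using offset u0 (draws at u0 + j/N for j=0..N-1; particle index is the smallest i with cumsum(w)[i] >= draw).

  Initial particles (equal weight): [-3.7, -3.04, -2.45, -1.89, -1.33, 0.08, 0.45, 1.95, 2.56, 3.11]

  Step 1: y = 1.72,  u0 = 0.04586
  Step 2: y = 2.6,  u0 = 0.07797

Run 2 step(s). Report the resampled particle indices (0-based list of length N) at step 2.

step 1: w=[0.0000, 0.0000, 0.0000, 0.0000, 0.0000, 0.0020, 0.0230, 0.7848, 0.1791, 0.0112]  mean=2.0340  Neff=1.5418  idx=[7, 7, 7, 7, 7, 7, 7, 7, 8, 8]
step 2: w=[0.0758, 0.0758, 0.0758, 0.0758, 0.0758, 0.0758, 0.0758, 0.0758, 0.1966, 0.1966]  mean=2.1899  Neff=8.1073  idx=[1, 2, 3, 4, 6, 7, 8, 8, 9, 9]

resampled_idx = [1, 2, 3, 4, 6, 7, 8, 8, 9, 9]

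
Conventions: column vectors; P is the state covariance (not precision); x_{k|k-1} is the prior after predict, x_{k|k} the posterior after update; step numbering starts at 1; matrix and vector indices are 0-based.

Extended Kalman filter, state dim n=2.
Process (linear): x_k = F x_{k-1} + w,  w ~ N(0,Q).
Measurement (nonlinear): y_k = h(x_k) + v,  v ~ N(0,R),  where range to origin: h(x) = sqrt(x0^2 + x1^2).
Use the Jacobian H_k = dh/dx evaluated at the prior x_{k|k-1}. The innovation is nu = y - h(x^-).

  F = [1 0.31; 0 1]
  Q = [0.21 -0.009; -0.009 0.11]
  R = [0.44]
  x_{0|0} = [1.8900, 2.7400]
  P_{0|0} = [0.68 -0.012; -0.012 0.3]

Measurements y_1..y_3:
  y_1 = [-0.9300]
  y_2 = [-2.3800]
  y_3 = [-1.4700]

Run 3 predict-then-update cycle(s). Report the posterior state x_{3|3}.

x_post = [0.6684, 0.1630]

step 1: x^-=[2.7394, 2.7400]  P^-=[0.9114 0.0720; 0.0720 0.4100]  H_jac=[0.7070 0.7072]  S=[1.1726]  K=[0.5929; 0.2907]  nu=[-4.8045]  x^+=[-0.1094, 1.3435]  P^+=[0.4991 -0.1301; -0.1301 0.3109]
step 2: x^-=[0.3071, 1.3435]  P^-=[0.6583 -0.0427; -0.0427 0.4209]  H_jac=[0.2229 0.9749]  S=[0.8542]  K=[0.1230; 0.4693]  nu=[-3.7581]  x^+=[-0.1552, -0.4201]  P^+=[0.6454 -0.0920; -0.0920 0.2328]
step 3: x^-=[-0.2854, -0.4201]  P^-=[0.8207 -0.0288; -0.0288 0.3428]  H_jac=[-0.5620 -0.8272]  S=[0.9070]  K=[-0.4823; -0.2948]  nu=[-1.9778]  x^+=[0.6684, 0.1630]  P^+=[0.6098 -0.1578; -0.1578 0.2640]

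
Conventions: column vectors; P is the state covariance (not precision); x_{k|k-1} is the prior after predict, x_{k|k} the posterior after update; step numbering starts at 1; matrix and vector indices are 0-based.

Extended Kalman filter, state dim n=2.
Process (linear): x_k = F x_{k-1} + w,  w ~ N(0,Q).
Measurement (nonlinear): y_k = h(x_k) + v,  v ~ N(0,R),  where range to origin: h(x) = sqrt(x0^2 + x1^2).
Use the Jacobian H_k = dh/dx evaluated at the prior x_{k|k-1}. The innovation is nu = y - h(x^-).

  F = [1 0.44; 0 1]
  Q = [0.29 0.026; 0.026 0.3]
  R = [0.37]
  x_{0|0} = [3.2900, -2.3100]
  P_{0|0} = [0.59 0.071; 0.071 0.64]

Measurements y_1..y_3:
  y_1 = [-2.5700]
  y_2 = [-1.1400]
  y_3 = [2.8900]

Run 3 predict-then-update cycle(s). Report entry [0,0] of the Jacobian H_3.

H_jac[0,0] = 0.8569

step 1: x^-=[2.2736, -2.3100]  P^-=[1.0664 0.3786; 0.3786 0.9400]  H_jac=[0.7015 -0.7127]  S=[0.9936]  K=[0.4813; -0.4070]  nu=[-5.8112]  x^+=[-0.5232, 0.0549]  P^+=[0.8362 0.5732; 0.5732 0.7754]
step 2: x^-=[-0.4990, 0.0549]  P^-=[1.7808 0.9404; 0.9404 1.0754]  H_jac=[-0.9940 0.1093]  S=[1.9380]  K=[-0.8603; -0.4217]  nu=[-1.6420]  x^+=[0.9137, 0.7473]  P^+=[0.3463 0.2373; 0.2373 0.7308]
step 3: x^-=[1.2425, 0.7473]  P^-=[0.9867 0.5849; 0.5849 1.0308]  H_jac=[0.8569 0.5154]  S=[1.8851]  K=[0.6085; 0.5477]  nu=[1.4401]  x^+=[2.1187, 1.5361]  P^+=[0.2888 -0.0434; -0.0434 0.4653]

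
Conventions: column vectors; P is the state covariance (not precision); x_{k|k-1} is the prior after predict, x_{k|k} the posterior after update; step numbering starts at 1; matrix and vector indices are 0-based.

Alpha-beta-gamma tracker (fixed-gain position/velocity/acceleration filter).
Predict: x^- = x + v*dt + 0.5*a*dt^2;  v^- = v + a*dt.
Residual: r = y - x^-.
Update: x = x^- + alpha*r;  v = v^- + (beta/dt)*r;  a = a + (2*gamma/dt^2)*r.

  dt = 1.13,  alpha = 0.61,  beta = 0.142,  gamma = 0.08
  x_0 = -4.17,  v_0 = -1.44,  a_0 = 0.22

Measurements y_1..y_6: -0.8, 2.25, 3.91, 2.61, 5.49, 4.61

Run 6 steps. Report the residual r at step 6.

step 1: x_pred=-5.6567  r=4.8567  x^+=-2.6941  v^+=-0.5811  a^+=0.8286
step 2: x_pred=-2.8218  r=5.0718  x^+=0.2720  v^+=0.9925  a^+=1.4641
step 3: x_pred=2.3283  r=1.5817  x^+=3.2931  v^+=2.8457  a^+=1.6623
step 4: x_pred=7.5701  r=-4.9601  x^+=4.5444  v^+=4.1008  a^+=1.0408
step 5: x_pred=9.8427  r=-4.3527  x^+=7.1876  v^+=4.7298  a^+=0.4953
step 6: x_pred=12.8485  r=-8.2385  x^+=7.8230  v^+=4.2543  a^+=-0.5370

resid = -8.2385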